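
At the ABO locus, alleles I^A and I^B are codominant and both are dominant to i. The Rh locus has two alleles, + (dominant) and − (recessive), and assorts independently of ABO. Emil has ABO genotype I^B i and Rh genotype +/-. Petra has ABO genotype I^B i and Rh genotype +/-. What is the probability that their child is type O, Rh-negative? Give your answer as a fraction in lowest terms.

ABO cross I^B i × I^B i → offspring phenotypes: 1/4 O, 3/4 B.
Rh cross +/- × +/- → 3/4 Rh+, 1/4 Rh-.
Independent loci: P(type O, Rh-negative) = 1/4 × 1/4 = 1/16.

1/16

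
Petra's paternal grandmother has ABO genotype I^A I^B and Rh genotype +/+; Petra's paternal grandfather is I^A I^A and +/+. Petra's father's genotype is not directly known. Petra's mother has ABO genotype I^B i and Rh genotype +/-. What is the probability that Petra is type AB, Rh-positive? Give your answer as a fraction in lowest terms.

3/8

Petra's father's ABO genotype from I^A I^B × I^A I^A: 1/2 I^A I^A, 1/2 I^A I^B.
Crossing each possibility with the mother I^B i and summing P(type AB): 1/2·1/2 + 1/2·1/4 = 3/8.
Similarly for Rh via the father's Rh distribution: P(Rh+) = 1.
Independent loci: 3/8 × 1 = 3/8.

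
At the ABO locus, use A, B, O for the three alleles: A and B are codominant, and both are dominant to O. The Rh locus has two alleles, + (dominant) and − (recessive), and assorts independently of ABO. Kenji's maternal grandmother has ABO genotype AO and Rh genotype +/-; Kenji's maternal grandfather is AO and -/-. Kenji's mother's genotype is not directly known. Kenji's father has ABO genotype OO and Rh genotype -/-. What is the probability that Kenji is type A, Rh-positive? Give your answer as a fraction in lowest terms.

1/8

Kenji's mother's ABO genotype from AO × AO: 1/4 AA, 1/2 AO, 1/4 OO.
Crossing each possibility with the father OO and summing P(type A): 1/4·1 + 1/2·1/2 + 1/4·0 = 1/2.
Similarly for Rh via the mother's Rh distribution: P(Rh+) = 1/4.
Independent loci: 1/2 × 1/4 = 1/8.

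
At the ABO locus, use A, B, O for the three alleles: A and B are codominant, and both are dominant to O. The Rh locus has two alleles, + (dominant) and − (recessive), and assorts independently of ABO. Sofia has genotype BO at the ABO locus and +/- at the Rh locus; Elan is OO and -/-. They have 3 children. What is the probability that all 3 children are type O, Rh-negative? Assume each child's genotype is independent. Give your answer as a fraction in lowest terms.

ABO cross BO × OO → 1/2 O, 1/2 B.
Rh cross +/- × -/- → 1/2 Rh+, 1/2 Rh-; so P(type O, Rh-negative) = 1/2 × 1/2 = 1/4 per child.
All 3 independent: (1/4)^3 = 1/64.

1/64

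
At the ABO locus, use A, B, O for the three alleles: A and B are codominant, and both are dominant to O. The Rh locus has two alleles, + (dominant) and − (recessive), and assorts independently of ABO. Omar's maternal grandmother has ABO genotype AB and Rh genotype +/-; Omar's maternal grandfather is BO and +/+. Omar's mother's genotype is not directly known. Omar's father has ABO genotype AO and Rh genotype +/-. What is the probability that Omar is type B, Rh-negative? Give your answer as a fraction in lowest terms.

Omar's mother's ABO genotype from AB × BO: 1/4 AB, 1/4 AO, 1/4 BB, 1/4 BO.
Crossing each possibility with the father AO and summing P(type B): 1/4·1/4 + 1/4·0 + 1/4·1/2 + 1/4·1/4 = 1/4.
Similarly for Rh via the mother's Rh distribution: P(Rh-) = 1/8.
Independent loci: 1/4 × 1/8 = 1/32.

1/32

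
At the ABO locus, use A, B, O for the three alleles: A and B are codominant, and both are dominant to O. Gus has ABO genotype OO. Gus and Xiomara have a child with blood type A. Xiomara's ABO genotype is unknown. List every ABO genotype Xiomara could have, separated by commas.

AA, AB, AO

For each candidate genotype of Xiomara, check whether crossing it with OO can produce every observed child phenotype.
  AA → possible child types {A} ✓
  AB → possible child types {A, B} ✓
  AO → possible child types {O, A} ✓
  BB → possible child types {B} ✗
  BO → possible child types {O, B} ✗
  OO → possible child types {O} ✗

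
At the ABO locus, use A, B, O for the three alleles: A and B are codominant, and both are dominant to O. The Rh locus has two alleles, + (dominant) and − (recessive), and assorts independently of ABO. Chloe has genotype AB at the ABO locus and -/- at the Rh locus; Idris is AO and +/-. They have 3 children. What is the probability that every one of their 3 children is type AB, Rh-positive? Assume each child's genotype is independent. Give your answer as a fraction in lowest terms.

ABO cross AB × AO → 1/2 A, 1/4 B, 1/4 AB.
Rh cross -/- × +/- → 1/2 Rh+, 1/2 Rh-; so P(type AB, Rh-positive) = 1/4 × 1/2 = 1/8 per child.
All 3 independent: (1/8)^3 = 1/512.

1/512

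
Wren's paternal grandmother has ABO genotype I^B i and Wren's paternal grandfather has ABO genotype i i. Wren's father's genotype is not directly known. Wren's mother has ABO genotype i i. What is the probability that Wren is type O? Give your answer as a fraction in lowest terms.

Wren's father's ABO genotype from I^B i × i i: 1/2 I^B i, 1/2 i i.
Crossing each possibility with the mother i i and summing P(type O): 1/2·1/2 + 1/2·1 = 3/4.

3/4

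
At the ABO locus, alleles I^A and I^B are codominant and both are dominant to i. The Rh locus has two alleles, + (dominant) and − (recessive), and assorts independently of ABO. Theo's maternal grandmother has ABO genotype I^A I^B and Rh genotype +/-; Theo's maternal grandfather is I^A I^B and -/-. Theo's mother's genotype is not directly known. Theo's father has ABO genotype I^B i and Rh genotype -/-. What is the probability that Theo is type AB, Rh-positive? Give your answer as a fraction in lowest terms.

1/16

Theo's mother's ABO genotype from I^A I^B × I^A I^B: 1/4 I^A I^A, 1/2 I^A I^B, 1/4 I^B I^B.
Crossing each possibility with the father I^B i and summing P(type AB): 1/4·1/2 + 1/2·1/4 + 1/4·0 = 1/4.
Similarly for Rh via the mother's Rh distribution: P(Rh+) = 1/4.
Independent loci: 1/4 × 1/4 = 1/16.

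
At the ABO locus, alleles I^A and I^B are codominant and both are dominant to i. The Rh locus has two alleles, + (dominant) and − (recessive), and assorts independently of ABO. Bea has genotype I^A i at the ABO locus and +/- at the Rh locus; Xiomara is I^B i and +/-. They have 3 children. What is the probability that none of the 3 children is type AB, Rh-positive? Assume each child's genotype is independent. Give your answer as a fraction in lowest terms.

ABO cross I^A i × I^B i → 1/4 O, 1/4 A, 1/4 B, 1/4 AB.
Rh cross +/- × +/- → 3/4 Rh+, 1/4 Rh-; so P(type AB, Rh-positive) = 1/4 × 3/4 = 3/16 per child.
P(not type AB, Rh-positive) = 13/16 for one child; (13/16)^3 = 2197/4096.

2197/4096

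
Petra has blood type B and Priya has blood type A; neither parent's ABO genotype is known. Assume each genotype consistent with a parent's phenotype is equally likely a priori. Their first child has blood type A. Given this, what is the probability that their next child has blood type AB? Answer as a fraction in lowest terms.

Possible genotypes: Petra ∈ {BB, BO}; Priya ∈ {AA, AO}.
Weight each parental genotype pair by prior × P(type-A child):
  BO × AA: posterior weight 2/3; P(next child type AB) = 1/2.
  BO × AO: posterior weight 1/3; P(next child type AB) = 1/4.
Weighted sum = 5/12.

5/12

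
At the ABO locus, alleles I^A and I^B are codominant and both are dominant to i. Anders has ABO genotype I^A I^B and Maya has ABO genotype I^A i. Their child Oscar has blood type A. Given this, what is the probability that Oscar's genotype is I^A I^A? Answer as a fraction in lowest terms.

1/2

Cross I^A I^B × I^A i → 1/4 I^A I^A, 1/4 I^A I^B, 1/4 I^A i, 1/4 I^B i.
Type-A genotypes among offspring: I^A I^A (1/4), I^A i (1/4); total 1/2.
P(I^A I^A | type A) = (1/4) / (1/2) = 1/2.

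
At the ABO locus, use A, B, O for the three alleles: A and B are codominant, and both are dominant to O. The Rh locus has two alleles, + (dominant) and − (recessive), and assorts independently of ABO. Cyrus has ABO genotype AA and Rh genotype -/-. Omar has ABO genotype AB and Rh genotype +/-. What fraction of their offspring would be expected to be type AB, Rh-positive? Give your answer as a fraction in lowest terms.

ABO cross AA × AB → offspring phenotypes: 1/2 A, 1/2 AB.
Rh cross -/- × +/- → 1/2 Rh+, 1/2 Rh-.
Independent loci: P(type AB, Rh-positive) = 1/2 × 1/2 = 1/4.

1/4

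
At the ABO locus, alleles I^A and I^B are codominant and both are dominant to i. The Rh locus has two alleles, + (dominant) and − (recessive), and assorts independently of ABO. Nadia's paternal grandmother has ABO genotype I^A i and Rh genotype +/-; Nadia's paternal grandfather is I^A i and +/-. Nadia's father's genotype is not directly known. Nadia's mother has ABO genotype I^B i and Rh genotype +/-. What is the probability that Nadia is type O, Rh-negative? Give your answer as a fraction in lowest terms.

Nadia's father's ABO genotype from I^A i × I^A i: 1/4 I^A I^A, 1/2 I^A i, 1/4 i i.
Crossing each possibility with the mother I^B i and summing P(type O): 1/4·0 + 1/2·1/4 + 1/4·1/2 = 1/4.
Similarly for Rh via the father's Rh distribution: P(Rh-) = 1/4.
Independent loci: 1/4 × 1/4 = 1/16.

1/16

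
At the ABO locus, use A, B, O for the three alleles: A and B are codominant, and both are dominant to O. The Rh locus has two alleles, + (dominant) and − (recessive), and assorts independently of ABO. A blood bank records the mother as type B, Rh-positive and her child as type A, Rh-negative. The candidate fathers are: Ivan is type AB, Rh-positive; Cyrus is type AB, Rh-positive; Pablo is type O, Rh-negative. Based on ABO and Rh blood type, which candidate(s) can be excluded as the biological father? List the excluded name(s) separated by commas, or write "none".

A candidate is excluded only if no genotype consistent with his phenotype could produce a type A, Rh-negative child with a type B, Rh-positive mother.
Pablo (type O, Rh-): no genotype consistent with that phenotype can produce a type-A Rh- child with a type-B mother.

Pablo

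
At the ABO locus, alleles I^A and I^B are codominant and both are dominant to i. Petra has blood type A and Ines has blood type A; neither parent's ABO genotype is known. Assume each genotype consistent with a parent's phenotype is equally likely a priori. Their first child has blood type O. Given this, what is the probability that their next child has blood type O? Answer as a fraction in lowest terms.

1/4

Possible genotypes: Petra ∈ {I^A I^A, I^A i}; Ines ∈ {I^A I^A, I^A i}.
Weight each parental genotype pair by prior × P(type-O child):
  I^A i × I^A i: posterior weight 1; P(next child type O) = 1/4.
Weighted sum = 1/4.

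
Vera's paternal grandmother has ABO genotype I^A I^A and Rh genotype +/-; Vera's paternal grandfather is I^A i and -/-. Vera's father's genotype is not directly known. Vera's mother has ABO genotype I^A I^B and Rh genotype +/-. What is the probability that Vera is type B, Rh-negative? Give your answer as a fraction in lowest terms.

3/64

Vera's father's ABO genotype from I^A I^A × I^A i: 1/2 I^A I^A, 1/2 I^A i.
Crossing each possibility with the mother I^A I^B and summing P(type B): 1/2·0 + 1/2·1/4 = 1/8.
Similarly for Rh via the father's Rh distribution: P(Rh-) = 3/8.
Independent loci: 1/8 × 3/8 = 3/64.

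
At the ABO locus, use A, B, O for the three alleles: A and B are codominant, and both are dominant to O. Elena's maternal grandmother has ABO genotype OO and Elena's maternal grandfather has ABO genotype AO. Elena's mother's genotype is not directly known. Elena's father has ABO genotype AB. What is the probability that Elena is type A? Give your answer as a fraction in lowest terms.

Elena's mother's ABO genotype from OO × AO: 1/2 AO, 1/2 OO.
Crossing each possibility with the father AB and summing P(type A): 1/2·1/2 + 1/2·1/2 = 1/2.

1/2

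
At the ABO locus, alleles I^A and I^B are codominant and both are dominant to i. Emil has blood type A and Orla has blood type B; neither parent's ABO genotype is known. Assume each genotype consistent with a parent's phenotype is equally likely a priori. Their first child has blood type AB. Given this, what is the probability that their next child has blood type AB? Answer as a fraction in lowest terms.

25/36

Possible genotypes: Emil ∈ {I^A I^A, I^A i}; Orla ∈ {I^B I^B, I^B i}.
Weight each parental genotype pair by prior × P(type-AB child):
  I^A I^A × I^B I^B: posterior weight 4/9; P(next child type AB) = 1.
  I^A I^A × I^B i: posterior weight 2/9; P(next child type AB) = 1/2.
  I^A i × I^B I^B: posterior weight 2/9; P(next child type AB) = 1/2.
  I^A i × I^B i: posterior weight 1/9; P(next child type AB) = 1/4.
Weighted sum = 25/36.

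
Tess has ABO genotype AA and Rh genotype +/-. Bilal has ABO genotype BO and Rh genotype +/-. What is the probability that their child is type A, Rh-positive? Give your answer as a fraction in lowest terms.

ABO cross AA × BO → offspring phenotypes: 1/2 A, 1/2 AB.
Rh cross +/- × +/- → 3/4 Rh+, 1/4 Rh-.
Independent loci: P(type A, Rh-positive) = 1/2 × 3/4 = 3/8.

3/8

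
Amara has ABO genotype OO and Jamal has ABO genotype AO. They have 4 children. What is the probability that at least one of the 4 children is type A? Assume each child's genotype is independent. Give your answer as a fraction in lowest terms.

ABO cross OO × AO → 1/2 O, 1/2 A.
So P(type A) = 1/2 per child.
P(none) = (1/2)^4 = 1/16; P(at least one) = 1 − 1/16 = 15/16.

15/16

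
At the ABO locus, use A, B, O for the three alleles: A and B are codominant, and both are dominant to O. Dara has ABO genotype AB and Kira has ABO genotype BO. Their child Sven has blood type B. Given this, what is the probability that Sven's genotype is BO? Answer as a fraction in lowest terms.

1/2

Cross AB × BO → 1/4 AB, 1/4 AO, 1/4 BB, 1/4 BO.
Type-B genotypes among offspring: BB (1/4), BO (1/4); total 1/2.
P(BO | type B) = (1/4) / (1/2) = 1/2.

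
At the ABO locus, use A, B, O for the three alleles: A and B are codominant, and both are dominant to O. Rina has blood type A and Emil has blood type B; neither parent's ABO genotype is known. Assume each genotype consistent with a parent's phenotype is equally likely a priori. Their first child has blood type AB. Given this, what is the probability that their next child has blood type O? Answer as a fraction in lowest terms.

Possible genotypes: Rina ∈ {AA, AO}; Emil ∈ {BB, BO}.
Weight each parental genotype pair by prior × P(type-AB child):
  AA × BB: posterior weight 4/9; P(next child type O) = 0.
  AA × BO: posterior weight 2/9; P(next child type O) = 0.
  AO × BB: posterior weight 2/9; P(next child type O) = 0.
  AO × BO: posterior weight 1/9; P(next child type O) = 1/4.
Weighted sum = 1/36.

1/36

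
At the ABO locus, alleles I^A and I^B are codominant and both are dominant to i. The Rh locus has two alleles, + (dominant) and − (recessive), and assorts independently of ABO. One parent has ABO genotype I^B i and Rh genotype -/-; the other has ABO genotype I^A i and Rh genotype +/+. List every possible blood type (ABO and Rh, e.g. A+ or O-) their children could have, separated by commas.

O+, A+, B+, AB+

Gametes from I^B i × I^A i give offspring ABO genotypes I^A I^B, I^A i, I^B i, i i, i.e. phenotypes O, A, B, AB.
Rh cross -/- × +/+ → phenotypes Rh+.
Combining independently: O+, A+, B+, AB+.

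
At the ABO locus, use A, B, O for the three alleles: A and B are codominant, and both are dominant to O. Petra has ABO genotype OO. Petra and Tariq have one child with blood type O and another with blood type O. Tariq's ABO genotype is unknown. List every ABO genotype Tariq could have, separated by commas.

For each candidate genotype of Tariq, check whether crossing it with OO can produce every observed child phenotype.
  AA → possible child types {A} ✗
  AB → possible child types {A, B} ✗
  AO → possible child types {O, A} ✓
  BB → possible child types {B} ✗
  BO → possible child types {O, B} ✓
  OO → possible child types {O} ✓

AO, BO, OO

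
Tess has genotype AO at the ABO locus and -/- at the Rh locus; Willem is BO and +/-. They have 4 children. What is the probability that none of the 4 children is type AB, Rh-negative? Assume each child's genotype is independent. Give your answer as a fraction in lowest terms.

ABO cross AO × BO → 1/4 O, 1/4 A, 1/4 B, 1/4 AB.
Rh cross -/- × +/- → 1/2 Rh+, 1/2 Rh-; so P(type AB, Rh-negative) = 1/4 × 1/2 = 1/8 per child.
P(not type AB, Rh-negative) = 7/8 for one child; (7/8)^4 = 2401/4096.

2401/4096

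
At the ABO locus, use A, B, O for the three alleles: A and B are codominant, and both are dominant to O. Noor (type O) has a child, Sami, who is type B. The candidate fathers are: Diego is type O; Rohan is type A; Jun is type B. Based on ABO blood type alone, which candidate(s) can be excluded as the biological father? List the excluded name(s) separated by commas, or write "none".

A candidate is excluded only if no genotype consistent with his phenotype could produce a type B child with a type O mother.
Diego (type O): no genotype consistent with that phenotype can produce a type-B child with a type-O mother.
Rohan (type A): no genotype consistent with that phenotype can produce a type-B child with a type-O mother.

Diego, Rohan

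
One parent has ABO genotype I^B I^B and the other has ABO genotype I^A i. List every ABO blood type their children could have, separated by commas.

Gametes from I^B I^B × I^A i give offspring ABO genotypes I^A I^B, I^B i, i.e. phenotypes B, AB.

B, AB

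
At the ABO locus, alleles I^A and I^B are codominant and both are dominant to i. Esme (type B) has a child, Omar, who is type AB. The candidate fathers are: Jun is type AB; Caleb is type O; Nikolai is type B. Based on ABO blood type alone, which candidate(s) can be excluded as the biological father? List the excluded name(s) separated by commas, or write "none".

Caleb, Nikolai

A candidate is excluded only if no genotype consistent with his phenotype could produce a type AB child with a type B mother.
Caleb (type O): no genotype consistent with that phenotype can produce a type-AB child with a type-B mother.
Nikolai (type B): no genotype consistent with that phenotype can produce a type-AB child with a type-B mother.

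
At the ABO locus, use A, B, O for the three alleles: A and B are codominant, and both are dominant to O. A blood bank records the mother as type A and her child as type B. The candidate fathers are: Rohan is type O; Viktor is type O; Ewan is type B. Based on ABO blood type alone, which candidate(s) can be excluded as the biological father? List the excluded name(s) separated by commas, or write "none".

Rohan, Viktor

A candidate is excluded only if no genotype consistent with his phenotype could produce a type B child with a type A mother.
Rohan (type O): no genotype consistent with that phenotype can produce a type-B child with a type-A mother.
Viktor (type O): no genotype consistent with that phenotype can produce a type-B child with a type-A mother.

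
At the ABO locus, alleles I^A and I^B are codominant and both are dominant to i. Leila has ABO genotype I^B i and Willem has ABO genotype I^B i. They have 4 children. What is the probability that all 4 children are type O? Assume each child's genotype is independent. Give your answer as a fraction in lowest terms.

ABO cross I^B i × I^B i → 1/4 O, 3/4 B.
So P(type O) = 1/4 per child.
All 4 independent: (1/4)^4 = 1/256.

1/256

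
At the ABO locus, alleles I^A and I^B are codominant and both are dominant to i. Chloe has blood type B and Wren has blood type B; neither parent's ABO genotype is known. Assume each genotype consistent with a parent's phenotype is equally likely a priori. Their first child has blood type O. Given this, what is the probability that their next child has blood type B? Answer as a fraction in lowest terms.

Possible genotypes: Chloe ∈ {I^B I^B, I^B i}; Wren ∈ {I^B I^B, I^B i}.
Weight each parental genotype pair by prior × P(type-O child):
  I^B i × I^B i: posterior weight 1; P(next child type B) = 3/4.
Weighted sum = 3/4.

3/4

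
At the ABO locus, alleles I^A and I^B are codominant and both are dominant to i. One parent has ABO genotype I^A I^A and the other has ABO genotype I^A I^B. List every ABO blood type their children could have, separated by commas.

A, AB

Gametes from I^A I^A × I^A I^B give offspring ABO genotypes I^A I^A, I^A I^B, i.e. phenotypes A, AB.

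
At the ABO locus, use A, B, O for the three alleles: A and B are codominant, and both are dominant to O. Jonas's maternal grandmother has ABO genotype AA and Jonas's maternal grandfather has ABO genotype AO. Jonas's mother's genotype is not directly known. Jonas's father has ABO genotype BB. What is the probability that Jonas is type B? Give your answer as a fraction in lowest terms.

1/4

Jonas's mother's ABO genotype from AA × AO: 1/2 AA, 1/2 AO.
Crossing each possibility with the father BB and summing P(type B): 1/2·0 + 1/2·1/2 = 1/4.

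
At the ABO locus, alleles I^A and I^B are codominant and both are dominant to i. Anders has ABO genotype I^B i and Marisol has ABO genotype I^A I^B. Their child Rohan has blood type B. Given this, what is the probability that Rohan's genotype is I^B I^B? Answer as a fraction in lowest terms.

Cross I^B i × I^A I^B → 1/4 I^A I^B, 1/4 I^A i, 1/4 I^B I^B, 1/4 I^B i.
Type-B genotypes among offspring: I^B I^B (1/4), I^B i (1/4); total 1/2.
P(I^B I^B | type B) = (1/4) / (1/2) = 1/2.

1/2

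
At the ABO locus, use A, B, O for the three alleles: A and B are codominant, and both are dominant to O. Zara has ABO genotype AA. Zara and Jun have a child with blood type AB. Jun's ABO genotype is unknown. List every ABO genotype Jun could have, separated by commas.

For each candidate genotype of Jun, check whether crossing it with AA can produce every observed child phenotype.
  AA → possible child types {A} ✗
  AB → possible child types {A, AB} ✓
  AO → possible child types {A} ✗
  BB → possible child types {AB} ✓
  BO → possible child types {A, AB} ✓
  OO → possible child types {A} ✗

AB, BB, BO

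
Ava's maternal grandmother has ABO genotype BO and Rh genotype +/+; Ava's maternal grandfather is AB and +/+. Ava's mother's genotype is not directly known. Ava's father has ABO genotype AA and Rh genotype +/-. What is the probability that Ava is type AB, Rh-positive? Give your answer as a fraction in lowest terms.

Ava's mother's ABO genotype from BO × AB: 1/4 AB, 1/4 AO, 1/4 BB, 1/4 BO.
Crossing each possibility with the father AA and summing P(type AB): 1/4·1/2 + 1/4·0 + 1/4·1 + 1/4·1/2 = 1/2.
Similarly for Rh via the mother's Rh distribution: P(Rh+) = 1.
Independent loci: 1/2 × 1 = 1/2.

1/2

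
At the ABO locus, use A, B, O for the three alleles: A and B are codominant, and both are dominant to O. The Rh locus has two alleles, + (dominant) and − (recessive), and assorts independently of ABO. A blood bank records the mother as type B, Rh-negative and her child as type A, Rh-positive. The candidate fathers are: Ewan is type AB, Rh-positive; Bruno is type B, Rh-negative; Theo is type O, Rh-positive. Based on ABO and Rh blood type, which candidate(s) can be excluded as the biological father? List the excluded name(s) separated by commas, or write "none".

A candidate is excluded only if no genotype consistent with his phenotype could produce a type A, Rh-positive child with a type B, Rh-negative mother.
Bruno (type B, Rh-): no genotype consistent with that phenotype can produce a type-A Rh+ child with a type-B mother.
Theo (type O, Rh+): no genotype consistent with that phenotype can produce a type-A Rh+ child with a type-B mother.

Bruno, Theo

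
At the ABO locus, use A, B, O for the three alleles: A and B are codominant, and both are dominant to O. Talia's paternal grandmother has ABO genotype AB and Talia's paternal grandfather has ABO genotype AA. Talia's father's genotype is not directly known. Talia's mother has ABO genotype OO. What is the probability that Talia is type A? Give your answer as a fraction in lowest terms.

Talia's father's ABO genotype from AB × AA: 1/2 AA, 1/2 AB.
Crossing each possibility with the mother OO and summing P(type A): 1/2·1 + 1/2·1/2 = 3/4.

3/4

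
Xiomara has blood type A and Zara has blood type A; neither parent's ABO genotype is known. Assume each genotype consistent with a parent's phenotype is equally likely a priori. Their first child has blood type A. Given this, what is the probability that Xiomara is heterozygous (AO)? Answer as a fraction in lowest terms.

Possible genotypes: Xiomara ∈ {AA, AO}; Zara ∈ {AA, AO}.
Weight each parental genotype pair by prior × P(type-A child):
  AA × AA: posterior weight 4/15.
  AA × AO: posterior weight 4/15.
  AO × AA: posterior weight 4/15.
  AO × AO: posterior weight 1/5.
Sum the posterior weight over pairs where Xiomara is AO: 7/15.

7/15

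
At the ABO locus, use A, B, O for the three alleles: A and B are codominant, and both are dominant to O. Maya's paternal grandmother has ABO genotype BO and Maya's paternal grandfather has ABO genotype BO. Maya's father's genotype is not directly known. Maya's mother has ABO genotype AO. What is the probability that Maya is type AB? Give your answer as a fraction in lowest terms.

Maya's father's ABO genotype from BO × BO: 1/4 BB, 1/2 BO, 1/4 OO.
Crossing each possibility with the mother AO and summing P(type AB): 1/4·1/2 + 1/2·1/4 + 1/4·0 = 1/4.

1/4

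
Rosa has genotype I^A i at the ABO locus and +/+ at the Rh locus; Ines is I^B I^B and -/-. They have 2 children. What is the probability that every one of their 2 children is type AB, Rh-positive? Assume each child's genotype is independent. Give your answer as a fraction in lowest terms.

1/4

ABO cross I^A i × I^B I^B → 1/2 B, 1/2 AB.
Rh cross +/+ × -/- → 1 Rh+; so P(type AB, Rh-positive) = 1/2 × 1 = 1/2 per child.
All 2 independent: (1/2)^2 = 1/4.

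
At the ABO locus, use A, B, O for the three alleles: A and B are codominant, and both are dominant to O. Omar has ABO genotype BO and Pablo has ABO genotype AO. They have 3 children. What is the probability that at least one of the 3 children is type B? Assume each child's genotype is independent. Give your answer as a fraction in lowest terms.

ABO cross BO × AO → 1/4 O, 1/4 A, 1/4 B, 1/4 AB.
So P(type B) = 1/4 per child.
P(none) = (3/4)^3 = 27/64; P(at least one) = 1 − 27/64 = 37/64.

37/64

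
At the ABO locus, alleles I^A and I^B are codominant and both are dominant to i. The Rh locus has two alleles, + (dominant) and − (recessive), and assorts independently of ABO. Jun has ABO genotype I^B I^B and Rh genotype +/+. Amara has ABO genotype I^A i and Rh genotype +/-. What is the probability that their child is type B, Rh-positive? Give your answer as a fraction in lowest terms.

ABO cross I^B I^B × I^A i → offspring phenotypes: 1/2 B, 1/2 AB.
Rh cross +/+ × +/- → 1 Rh+.
Independent loci: P(type B, Rh-positive) = 1/2 × 1 = 1/2.

1/2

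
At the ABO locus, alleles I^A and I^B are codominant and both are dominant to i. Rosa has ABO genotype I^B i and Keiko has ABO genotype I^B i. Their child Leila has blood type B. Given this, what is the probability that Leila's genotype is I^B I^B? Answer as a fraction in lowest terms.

1/3

Cross I^B i × I^B i → 1/4 I^B I^B, 1/2 I^B i, 1/4 i i.
Type-B genotypes among offspring: I^B I^B (1/4), I^B i (1/2); total 3/4.
P(I^B I^B | type B) = (1/4) / (3/4) = 1/3.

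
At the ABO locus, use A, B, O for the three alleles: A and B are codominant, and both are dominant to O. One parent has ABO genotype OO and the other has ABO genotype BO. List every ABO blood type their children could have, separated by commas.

O, B

Gametes from OO × BO give offspring ABO genotypes BO, OO, i.e. phenotypes O, B.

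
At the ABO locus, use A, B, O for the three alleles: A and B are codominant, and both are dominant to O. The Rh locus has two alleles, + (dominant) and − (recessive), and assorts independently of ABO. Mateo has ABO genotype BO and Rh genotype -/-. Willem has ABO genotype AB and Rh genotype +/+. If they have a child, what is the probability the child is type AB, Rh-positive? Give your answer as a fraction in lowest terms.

1/4

ABO cross BO × AB → offspring phenotypes: 1/4 A, 1/2 B, 1/4 AB.
Rh cross -/- × +/+ → 1 Rh+.
Independent loci: P(type AB, Rh-positive) = 1/4 × 1 = 1/4.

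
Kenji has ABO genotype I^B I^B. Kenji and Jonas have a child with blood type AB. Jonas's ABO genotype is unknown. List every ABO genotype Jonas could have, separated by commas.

For each candidate genotype of Jonas, check whether crossing it with I^B I^B can produce every observed child phenotype.
  I^A I^A → possible child types {AB} ✓
  I^A I^B → possible child types {B, AB} ✓
  I^A i → possible child types {B, AB} ✓
  I^B I^B → possible child types {B} ✗
  I^B i → possible child types {B} ✗
  i i → possible child types {B} ✗

I^A I^A, I^A I^B, I^A i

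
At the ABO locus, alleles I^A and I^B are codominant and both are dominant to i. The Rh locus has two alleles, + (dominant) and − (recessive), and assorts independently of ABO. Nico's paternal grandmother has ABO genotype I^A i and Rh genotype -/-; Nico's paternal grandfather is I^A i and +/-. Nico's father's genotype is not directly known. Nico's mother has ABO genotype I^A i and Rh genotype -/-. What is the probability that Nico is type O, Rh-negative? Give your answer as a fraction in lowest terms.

3/16

Nico's father's ABO genotype from I^A i × I^A i: 1/4 I^A I^A, 1/2 I^A i, 1/4 i i.
Crossing each possibility with the mother I^A i and summing P(type O): 1/4·0 + 1/2·1/4 + 1/4·1/2 = 1/4.
Similarly for Rh via the father's Rh distribution: P(Rh-) = 3/4.
Independent loci: 1/4 × 3/4 = 3/16.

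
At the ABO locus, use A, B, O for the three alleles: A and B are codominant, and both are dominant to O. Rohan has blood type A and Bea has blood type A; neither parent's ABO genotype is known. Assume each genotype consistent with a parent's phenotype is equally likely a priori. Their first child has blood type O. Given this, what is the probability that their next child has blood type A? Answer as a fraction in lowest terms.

Possible genotypes: Rohan ∈ {AA, AO}; Bea ∈ {AA, AO}.
Weight each parental genotype pair by prior × P(type-O child):
  AO × AO: posterior weight 1; P(next child type A) = 3/4.
Weighted sum = 3/4.

3/4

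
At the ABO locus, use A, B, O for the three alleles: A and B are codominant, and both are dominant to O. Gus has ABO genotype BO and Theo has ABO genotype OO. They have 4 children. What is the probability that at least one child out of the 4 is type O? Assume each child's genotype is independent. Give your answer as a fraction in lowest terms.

15/16

ABO cross BO × OO → 1/2 O, 1/2 B.
So P(type O) = 1/2 per child.
P(none) = (1/2)^4 = 1/16; P(at least one) = 1 − 1/16 = 15/16.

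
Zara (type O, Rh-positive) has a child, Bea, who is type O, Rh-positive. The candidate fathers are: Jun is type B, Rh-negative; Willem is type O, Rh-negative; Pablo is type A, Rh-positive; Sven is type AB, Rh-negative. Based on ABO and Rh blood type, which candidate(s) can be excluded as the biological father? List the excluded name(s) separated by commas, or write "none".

A candidate is excluded only if no genotype consistent with his phenotype could produce a type O, Rh-positive child with a type O, Rh-positive mother.
Sven (type AB, Rh-): no genotype consistent with that phenotype can produce a type-O Rh+ child with a type-O mother.

Sven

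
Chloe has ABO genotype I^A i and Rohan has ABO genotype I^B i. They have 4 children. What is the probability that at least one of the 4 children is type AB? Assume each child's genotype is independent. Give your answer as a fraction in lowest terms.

ABO cross I^A i × I^B i → 1/4 O, 1/4 A, 1/4 B, 1/4 AB.
So P(type AB) = 1/4 per child.
P(none) = (3/4)^4 = 81/256; P(at least one) = 1 − 81/256 = 175/256.

175/256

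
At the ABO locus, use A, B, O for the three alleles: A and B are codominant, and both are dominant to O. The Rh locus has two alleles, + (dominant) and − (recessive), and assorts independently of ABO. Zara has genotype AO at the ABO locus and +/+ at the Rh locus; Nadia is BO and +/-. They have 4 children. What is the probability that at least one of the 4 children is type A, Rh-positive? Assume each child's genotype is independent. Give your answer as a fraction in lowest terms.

175/256

ABO cross AO × BO → 1/4 O, 1/4 A, 1/4 B, 1/4 AB.
Rh cross +/+ × +/- → 1 Rh+; so P(type A, Rh-positive) = 1/4 × 1 = 1/4 per child.
P(none) = (3/4)^4 = 81/256; P(at least one) = 1 − 81/256 = 175/256.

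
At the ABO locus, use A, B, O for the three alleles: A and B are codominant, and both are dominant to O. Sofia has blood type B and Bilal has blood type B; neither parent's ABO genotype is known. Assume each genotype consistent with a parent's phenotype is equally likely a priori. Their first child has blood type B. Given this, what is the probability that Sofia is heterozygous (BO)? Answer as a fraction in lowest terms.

7/15

Possible genotypes: Sofia ∈ {BB, BO}; Bilal ∈ {BB, BO}.
Weight each parental genotype pair by prior × P(type-B child):
  BB × BB: posterior weight 4/15.
  BB × BO: posterior weight 4/15.
  BO × BB: posterior weight 4/15.
  BO × BO: posterior weight 1/5.
Sum the posterior weight over pairs where Sofia is BO: 7/15.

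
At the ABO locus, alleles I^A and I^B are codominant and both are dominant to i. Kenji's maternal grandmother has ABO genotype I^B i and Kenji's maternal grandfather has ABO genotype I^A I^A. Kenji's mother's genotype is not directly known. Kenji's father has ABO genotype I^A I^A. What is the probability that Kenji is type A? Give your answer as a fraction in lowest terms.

Kenji's mother's ABO genotype from I^B i × I^A I^A: 1/2 I^A I^B, 1/2 I^A i.
Crossing each possibility with the father I^A I^A and summing P(type A): 1/2·1/2 + 1/2·1 = 3/4.

3/4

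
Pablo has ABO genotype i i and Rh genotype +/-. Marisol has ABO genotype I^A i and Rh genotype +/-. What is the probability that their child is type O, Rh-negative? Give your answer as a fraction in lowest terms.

1/8

ABO cross i i × I^A i → offspring phenotypes: 1/2 O, 1/2 A.
Rh cross +/- × +/- → 3/4 Rh+, 1/4 Rh-.
Independent loci: P(type O, Rh-negative) = 1/2 × 1/4 = 1/8.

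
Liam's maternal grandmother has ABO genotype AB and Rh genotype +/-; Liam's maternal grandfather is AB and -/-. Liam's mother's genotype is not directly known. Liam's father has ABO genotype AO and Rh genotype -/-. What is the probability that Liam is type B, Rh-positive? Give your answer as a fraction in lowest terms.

Liam's mother's ABO genotype from AB × AB: 1/4 AA, 1/2 AB, 1/4 BB.
Crossing each possibility with the father AO and summing P(type B): 1/4·0 + 1/2·1/4 + 1/4·1/2 = 1/4.
Similarly for Rh via the mother's Rh distribution: P(Rh+) = 1/4.
Independent loci: 1/4 × 1/4 = 1/16.

1/16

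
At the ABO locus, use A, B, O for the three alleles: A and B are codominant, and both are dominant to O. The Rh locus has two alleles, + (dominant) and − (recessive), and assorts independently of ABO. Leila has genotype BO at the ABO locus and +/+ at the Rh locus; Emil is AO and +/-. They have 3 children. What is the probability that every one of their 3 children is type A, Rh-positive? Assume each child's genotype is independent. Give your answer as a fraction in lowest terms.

1/64

ABO cross BO × AO → 1/4 O, 1/4 A, 1/4 B, 1/4 AB.
Rh cross +/+ × +/- → 1 Rh+; so P(type A, Rh-positive) = 1/4 × 1 = 1/4 per child.
All 3 independent: (1/4)^3 = 1/64.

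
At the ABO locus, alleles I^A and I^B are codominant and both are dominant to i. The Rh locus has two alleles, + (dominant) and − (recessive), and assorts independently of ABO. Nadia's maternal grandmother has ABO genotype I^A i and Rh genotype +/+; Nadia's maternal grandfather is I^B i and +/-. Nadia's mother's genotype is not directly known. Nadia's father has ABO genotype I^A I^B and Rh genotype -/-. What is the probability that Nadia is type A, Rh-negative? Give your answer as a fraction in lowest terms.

Nadia's mother's ABO genotype from I^A i × I^B i: 1/4 I^A I^B, 1/4 I^A i, 1/4 I^B i, 1/4 i i.
Crossing each possibility with the father I^A I^B and summing P(type A): 1/4·1/4 + 1/4·1/2 + 1/4·1/4 + 1/4·1/2 = 3/8.
Similarly for Rh via the mother's Rh distribution: P(Rh-) = 1/4.
Independent loci: 3/8 × 1/4 = 3/32.

3/32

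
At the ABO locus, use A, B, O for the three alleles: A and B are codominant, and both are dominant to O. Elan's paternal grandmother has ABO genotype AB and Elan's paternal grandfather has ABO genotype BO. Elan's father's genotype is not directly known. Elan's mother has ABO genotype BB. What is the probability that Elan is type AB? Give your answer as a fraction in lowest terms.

1/4

Elan's father's ABO genotype from AB × BO: 1/4 AB, 1/4 AO, 1/4 BB, 1/4 BO.
Crossing each possibility with the mother BB and summing P(type AB): 1/4·1/2 + 1/4·1/2 + 1/4·0 + 1/4·0 = 1/4.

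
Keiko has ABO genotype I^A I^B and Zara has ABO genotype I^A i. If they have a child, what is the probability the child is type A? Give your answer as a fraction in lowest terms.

1/2

ABO cross I^A I^B × I^A i → offspring phenotypes: 1/2 A, 1/4 B, 1/4 AB.
So P(type A) = 1/2.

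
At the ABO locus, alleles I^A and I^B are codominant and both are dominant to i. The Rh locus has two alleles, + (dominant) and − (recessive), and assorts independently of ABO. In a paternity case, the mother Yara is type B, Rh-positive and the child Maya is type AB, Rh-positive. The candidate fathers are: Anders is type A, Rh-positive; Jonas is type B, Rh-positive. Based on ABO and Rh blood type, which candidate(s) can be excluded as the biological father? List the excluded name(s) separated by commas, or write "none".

Jonas

A candidate is excluded only if no genotype consistent with his phenotype could produce a type AB, Rh-positive child with a type B, Rh-positive mother.
Jonas (type B, Rh+): no genotype consistent with that phenotype can produce a type-AB Rh+ child with a type-B mother.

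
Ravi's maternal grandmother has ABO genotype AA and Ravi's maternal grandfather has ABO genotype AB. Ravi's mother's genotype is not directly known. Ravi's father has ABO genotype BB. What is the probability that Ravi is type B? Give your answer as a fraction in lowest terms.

Ravi's mother's ABO genotype from AA × AB: 1/2 AA, 1/2 AB.
Crossing each possibility with the father BB and summing P(type B): 1/2·0 + 1/2·1/2 = 1/4.

1/4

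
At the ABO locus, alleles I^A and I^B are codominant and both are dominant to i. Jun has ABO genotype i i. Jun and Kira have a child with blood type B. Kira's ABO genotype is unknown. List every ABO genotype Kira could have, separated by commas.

For each candidate genotype of Kira, check whether crossing it with i i can produce every observed child phenotype.
  I^A I^A → possible child types {A} ✗
  I^A I^B → possible child types {A, B} ✓
  I^A i → possible child types {O, A} ✗
  I^B I^B → possible child types {B} ✓
  I^B i → possible child types {O, B} ✓
  i i → possible child types {O} ✗

I^A I^B, I^B I^B, I^B i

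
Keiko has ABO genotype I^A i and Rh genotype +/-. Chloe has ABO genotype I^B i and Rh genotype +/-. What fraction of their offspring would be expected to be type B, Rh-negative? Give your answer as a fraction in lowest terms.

ABO cross I^A i × I^B i → offspring phenotypes: 1/4 O, 1/4 A, 1/4 B, 1/4 AB.
Rh cross +/- × +/- → 3/4 Rh+, 1/4 Rh-.
Independent loci: P(type B, Rh-negative) = 1/4 × 1/4 = 1/16.

1/16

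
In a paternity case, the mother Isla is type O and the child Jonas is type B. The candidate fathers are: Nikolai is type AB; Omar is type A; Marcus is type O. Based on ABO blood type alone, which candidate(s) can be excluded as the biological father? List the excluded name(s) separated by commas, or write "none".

Omar, Marcus

A candidate is excluded only if no genotype consistent with his phenotype could produce a type B child with a type O mother.
Omar (type A): no genotype consistent with that phenotype can produce a type-B child with a type-O mother.
Marcus (type O): no genotype consistent with that phenotype can produce a type-B child with a type-O mother.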